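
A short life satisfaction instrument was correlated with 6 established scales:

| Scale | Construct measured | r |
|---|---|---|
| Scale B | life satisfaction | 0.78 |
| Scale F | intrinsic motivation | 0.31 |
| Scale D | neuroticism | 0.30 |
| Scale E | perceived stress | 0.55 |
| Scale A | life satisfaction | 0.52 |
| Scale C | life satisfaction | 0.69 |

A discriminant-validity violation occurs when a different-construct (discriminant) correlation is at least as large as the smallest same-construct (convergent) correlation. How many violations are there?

Convergent (same construct = life satisfaction): Scale B, Scale A, Scale C.
Smallest convergent = 0.52. Discriminant values: 0.31, 0.30, 0.55; count ≥ 0.52 → 1.

1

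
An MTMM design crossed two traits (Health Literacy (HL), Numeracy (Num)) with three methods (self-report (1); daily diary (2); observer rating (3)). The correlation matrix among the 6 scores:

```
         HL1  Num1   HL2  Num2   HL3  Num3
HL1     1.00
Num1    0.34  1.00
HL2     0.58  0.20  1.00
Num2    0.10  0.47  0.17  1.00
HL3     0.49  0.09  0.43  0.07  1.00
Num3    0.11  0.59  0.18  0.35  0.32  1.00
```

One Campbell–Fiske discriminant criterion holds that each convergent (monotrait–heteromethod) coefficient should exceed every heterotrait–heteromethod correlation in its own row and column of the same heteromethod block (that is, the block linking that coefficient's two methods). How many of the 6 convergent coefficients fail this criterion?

Each convergent coefficient versus the relevant comparison correlations:
HL (methods 1·2): 0.58 vs {0.10, 0.20} → pass.
HL (methods 1·3): 0.49 vs {0.11, 0.09} → pass.
HL (methods 2·3): 0.43 vs {0.18, 0.07} → pass.
Num (methods 1·2): 0.47 vs {0.20, 0.10} → pass.
Num (methods 1·3): 0.59 vs {0.09, 0.11} → pass.
Num (methods 2·3): 0.35 vs {0.07, 0.18} → pass.
0 of 6 fail.

0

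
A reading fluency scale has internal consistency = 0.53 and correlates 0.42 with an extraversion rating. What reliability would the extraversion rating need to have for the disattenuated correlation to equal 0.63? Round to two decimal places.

r_true = r_obs / √(r_xx · r_yy) ⇒ 0.63 = 0.42 / √(0.53 · r_yy).
√(0.53 · r_yy) = 0.42 / 0.63 = 0.6667; 0.53 · r_yy = 0.4445; r_yy = 0.4445 / 0.53 ≈ 0.84.

0.84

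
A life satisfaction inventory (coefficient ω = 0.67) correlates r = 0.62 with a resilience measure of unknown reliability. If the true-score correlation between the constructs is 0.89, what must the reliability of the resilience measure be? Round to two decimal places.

0.72

r_true = r_obs / √(r_xx · r_yy) ⇒ 0.89 = 0.62 / √(0.67 · r_yy).
√(0.67 · r_yy) = 0.62 / 0.89 = 0.6966; 0.67 · r_yy = 0.4853; r_yy = 0.4853 / 0.67 ≈ 0.72.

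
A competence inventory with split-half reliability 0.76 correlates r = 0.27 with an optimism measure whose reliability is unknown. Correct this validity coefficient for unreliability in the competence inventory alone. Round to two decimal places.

Single correction: r_c = r_obs / √r_xx = 0.27 / √0.76 = 0.27 / 0.8718 ≈ 0.31.

0.31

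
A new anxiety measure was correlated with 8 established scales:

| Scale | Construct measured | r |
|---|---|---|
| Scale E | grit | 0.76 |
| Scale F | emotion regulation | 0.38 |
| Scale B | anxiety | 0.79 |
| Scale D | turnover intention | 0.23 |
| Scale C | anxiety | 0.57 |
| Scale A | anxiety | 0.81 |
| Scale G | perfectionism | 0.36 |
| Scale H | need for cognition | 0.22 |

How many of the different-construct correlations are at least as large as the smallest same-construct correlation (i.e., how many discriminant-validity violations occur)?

1

Convergent (same construct = anxiety): Scale B, Scale C, Scale A.
Smallest convergent = 0.57. Discriminant values: 0.76, 0.38, 0.23, 0.36, 0.22; count ≥ 0.57 → 1.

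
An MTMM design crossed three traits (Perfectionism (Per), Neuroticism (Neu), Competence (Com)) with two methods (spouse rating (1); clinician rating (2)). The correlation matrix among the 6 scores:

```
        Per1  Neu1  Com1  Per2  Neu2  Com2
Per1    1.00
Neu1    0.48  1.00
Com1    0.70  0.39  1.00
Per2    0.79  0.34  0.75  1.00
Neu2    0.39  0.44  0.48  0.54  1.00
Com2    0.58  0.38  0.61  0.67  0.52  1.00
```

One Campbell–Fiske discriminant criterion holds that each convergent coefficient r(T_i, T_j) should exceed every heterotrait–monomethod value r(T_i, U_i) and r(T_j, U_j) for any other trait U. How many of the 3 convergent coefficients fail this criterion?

Each convergent coefficient versus the relevant comparison correlations:
Per (methods 1·2): 0.79 vs {0.48, 0.54, 0.70, 0.67} → pass.
Neu (methods 1·2): 0.44 vs {0.48, 0.54, 0.39, 0.52} → fail.
Com (methods 1·2): 0.61 vs {0.70, 0.67, 0.39, 0.52} → fail.
2 of 3 fail.

2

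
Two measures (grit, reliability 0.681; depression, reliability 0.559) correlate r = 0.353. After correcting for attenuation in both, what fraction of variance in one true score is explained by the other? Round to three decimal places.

Disattenuated r = 0.353 / √(0.681 × 0.559) = 0.353 / 0.6170 = 0.5721.
Shared true-score variance = 0.5721² = 0.3273 ≈ 0.327.

0.327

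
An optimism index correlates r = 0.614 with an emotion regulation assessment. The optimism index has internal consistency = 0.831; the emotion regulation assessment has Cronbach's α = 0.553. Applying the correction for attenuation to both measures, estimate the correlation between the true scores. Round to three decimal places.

r_true = r_obs / √(r_xx · r_yy) = 0.614 / √(0.831 × 0.553) = 0.614 / √0.459543 = 0.614 / 0.6779 ≈ 0.906.

0.906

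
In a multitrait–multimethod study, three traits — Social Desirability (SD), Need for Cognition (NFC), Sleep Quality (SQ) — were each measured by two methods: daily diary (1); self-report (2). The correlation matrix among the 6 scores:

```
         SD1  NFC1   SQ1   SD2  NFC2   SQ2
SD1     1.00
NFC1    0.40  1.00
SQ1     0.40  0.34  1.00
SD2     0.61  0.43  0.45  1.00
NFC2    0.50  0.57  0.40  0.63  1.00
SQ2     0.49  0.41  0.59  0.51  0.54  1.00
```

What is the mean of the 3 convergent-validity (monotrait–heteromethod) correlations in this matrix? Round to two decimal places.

Convergent values: 0.61, 0.57, 0.59; mean = 1.77/3 = 0.59.

0.59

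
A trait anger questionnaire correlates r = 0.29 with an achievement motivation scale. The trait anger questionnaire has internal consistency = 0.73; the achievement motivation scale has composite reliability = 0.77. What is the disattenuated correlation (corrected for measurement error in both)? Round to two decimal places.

0.39

r_true = r_obs / √(r_xx · r_yy) = 0.29 / √(0.73 × 0.77) = 0.29 / √0.5621 = 0.29 / 0.7497 ≈ 0.39.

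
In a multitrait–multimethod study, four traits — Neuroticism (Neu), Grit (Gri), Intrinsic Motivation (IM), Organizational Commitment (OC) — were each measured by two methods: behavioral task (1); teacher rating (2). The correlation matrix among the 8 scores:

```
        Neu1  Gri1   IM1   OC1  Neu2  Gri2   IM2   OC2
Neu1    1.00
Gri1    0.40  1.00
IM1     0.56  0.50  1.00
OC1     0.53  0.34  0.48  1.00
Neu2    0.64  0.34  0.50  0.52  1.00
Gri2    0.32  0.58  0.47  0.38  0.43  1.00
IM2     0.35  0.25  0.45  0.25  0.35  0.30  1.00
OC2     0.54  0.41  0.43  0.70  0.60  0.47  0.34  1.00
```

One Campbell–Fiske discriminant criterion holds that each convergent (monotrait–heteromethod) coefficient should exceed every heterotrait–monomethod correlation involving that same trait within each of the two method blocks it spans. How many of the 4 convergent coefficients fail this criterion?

1

Checking each validity diagonal entry against its comparison values:
Neu (methods 1·2): 0.64 vs {0.40, 0.43, 0.56, 0.35, 0.53, 0.60} → pass.
Gri (methods 1·2): 0.58 vs {0.40, 0.43, 0.50, 0.30, 0.34, 0.47} → pass.
IM (methods 1·2): 0.45 vs {0.56, 0.35, 0.50, 0.30, 0.48, 0.34} → fail.
OC (methods 1·2): 0.70 vs {0.53, 0.60, 0.34, 0.47, 0.48, 0.34} → pass.
1 of 4 fail.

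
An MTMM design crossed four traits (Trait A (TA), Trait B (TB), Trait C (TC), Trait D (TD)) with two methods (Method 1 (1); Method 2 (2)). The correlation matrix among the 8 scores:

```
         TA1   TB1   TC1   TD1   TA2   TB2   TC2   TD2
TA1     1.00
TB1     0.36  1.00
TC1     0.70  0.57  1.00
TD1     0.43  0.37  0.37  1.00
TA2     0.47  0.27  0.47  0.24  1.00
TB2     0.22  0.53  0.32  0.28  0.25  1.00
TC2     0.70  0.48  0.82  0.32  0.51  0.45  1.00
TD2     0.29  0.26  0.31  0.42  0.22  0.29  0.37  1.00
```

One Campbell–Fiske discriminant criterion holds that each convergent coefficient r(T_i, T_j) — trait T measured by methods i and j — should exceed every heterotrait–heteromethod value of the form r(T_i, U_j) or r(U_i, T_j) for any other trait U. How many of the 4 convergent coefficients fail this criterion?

Checking each validity diagonal entry against its comparison values:
TA (methods 1·2): 0.47 vs {0.22, 0.27, 0.70, 0.47, 0.29, 0.24} → fail.
TB (methods 1·2): 0.53 vs {0.27, 0.22, 0.48, 0.32, 0.26, 0.28} → pass.
TC (methods 1·2): 0.82 vs {0.47, 0.70, 0.32, 0.48, 0.31, 0.32} → pass.
TD (methods 1·2): 0.42 vs {0.24, 0.29, 0.28, 0.26, 0.32, 0.31} → pass.
1 of 4 fail.

1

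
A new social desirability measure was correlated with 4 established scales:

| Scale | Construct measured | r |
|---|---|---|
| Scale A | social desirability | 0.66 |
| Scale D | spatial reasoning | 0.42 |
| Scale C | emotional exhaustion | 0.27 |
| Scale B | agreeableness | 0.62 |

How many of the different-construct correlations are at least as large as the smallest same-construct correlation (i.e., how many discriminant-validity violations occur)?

Convergent (same construct = social desirability): Scale A.
Smallest convergent = 0.66. Discriminant values: 0.42, 0.27, 0.62; count ≥ 0.66 → 0.

0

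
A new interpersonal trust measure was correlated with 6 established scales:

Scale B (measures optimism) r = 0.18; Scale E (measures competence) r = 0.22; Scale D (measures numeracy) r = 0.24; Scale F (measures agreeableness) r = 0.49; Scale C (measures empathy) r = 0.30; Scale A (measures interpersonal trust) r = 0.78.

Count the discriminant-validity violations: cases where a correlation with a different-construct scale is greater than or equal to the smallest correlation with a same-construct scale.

0

Convergent (same construct = interpersonal trust): Scale A.
Smallest convergent = 0.78. Discriminant values: 0.18, 0.22, 0.24, 0.49, 0.30; count ≥ 0.78 → 0.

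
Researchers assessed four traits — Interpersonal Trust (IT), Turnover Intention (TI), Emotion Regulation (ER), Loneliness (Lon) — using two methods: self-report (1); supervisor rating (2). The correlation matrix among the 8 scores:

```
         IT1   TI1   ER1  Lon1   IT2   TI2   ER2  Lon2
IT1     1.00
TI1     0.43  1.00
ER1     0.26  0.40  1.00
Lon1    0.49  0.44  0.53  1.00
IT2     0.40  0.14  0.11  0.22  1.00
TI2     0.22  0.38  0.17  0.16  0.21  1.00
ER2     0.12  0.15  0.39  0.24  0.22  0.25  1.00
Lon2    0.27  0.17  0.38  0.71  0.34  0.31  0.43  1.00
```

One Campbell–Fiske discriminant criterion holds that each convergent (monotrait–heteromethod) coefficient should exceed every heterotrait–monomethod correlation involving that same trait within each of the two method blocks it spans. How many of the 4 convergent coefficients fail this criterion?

3

Checking each validity diagonal entry against its comparison values:
IT (methods 1·2): 0.40 vs {0.43, 0.21, 0.26, 0.22, 0.49, 0.34} → fail.
TI (methods 1·2): 0.38 vs {0.43, 0.21, 0.40, 0.25, 0.44, 0.31} → fail.
ER (methods 1·2): 0.39 vs {0.26, 0.22, 0.40, 0.25, 0.53, 0.43} → fail.
Lon (methods 1·2): 0.71 vs {0.49, 0.34, 0.44, 0.31, 0.53, 0.43} → pass.
3 of 4 fail.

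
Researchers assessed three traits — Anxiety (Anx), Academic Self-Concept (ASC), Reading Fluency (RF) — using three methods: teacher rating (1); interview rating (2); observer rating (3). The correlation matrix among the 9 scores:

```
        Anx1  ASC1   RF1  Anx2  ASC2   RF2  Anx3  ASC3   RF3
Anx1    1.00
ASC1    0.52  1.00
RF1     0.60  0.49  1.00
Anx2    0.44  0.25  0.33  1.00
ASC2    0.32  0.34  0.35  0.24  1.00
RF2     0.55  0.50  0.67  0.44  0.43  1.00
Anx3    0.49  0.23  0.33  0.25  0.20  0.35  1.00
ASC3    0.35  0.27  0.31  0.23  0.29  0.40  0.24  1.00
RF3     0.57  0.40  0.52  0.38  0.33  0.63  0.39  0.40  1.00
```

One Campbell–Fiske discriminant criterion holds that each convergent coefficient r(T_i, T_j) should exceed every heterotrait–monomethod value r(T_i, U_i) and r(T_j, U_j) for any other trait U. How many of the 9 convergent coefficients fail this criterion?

7

Convergent coefficients and their comparison sets:
Anx (methods 1·2): 0.44 vs {0.52, 0.24, 0.60, 0.44} → fail.
Anx (methods 1·3): 0.49 vs {0.52, 0.24, 0.60, 0.39} → fail.
Anx (methods 2·3): 0.25 vs {0.24, 0.24, 0.44, 0.39} → fail.
ASC (methods 1·2): 0.34 vs {0.52, 0.24, 0.49, 0.43} → fail.
ASC (methods 1·3): 0.27 vs {0.52, 0.24, 0.49, 0.40} → fail.
ASC (methods 2·3): 0.29 vs {0.24, 0.24, 0.43, 0.40} → fail.
RF (methods 1·2): 0.67 vs {0.60, 0.44, 0.49, 0.43} → pass.
RF (methods 1·3): 0.52 vs {0.60, 0.39, 0.49, 0.40} → fail.
RF (methods 2·3): 0.63 vs {0.44, 0.39, 0.43, 0.40} → pass.
7 of 9 fail.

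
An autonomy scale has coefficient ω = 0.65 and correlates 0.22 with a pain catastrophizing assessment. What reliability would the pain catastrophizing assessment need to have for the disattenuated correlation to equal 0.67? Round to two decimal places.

0.17

r_true = r_obs / √(r_xx · r_yy) ⇒ 0.67 = 0.22 / √(0.65 · r_yy).
√(0.65 · r_yy) = 0.22 / 0.67 = 0.3284; 0.65 · r_yy = 0.1078; r_yy = 0.1078 / 0.65 ≈ 0.17.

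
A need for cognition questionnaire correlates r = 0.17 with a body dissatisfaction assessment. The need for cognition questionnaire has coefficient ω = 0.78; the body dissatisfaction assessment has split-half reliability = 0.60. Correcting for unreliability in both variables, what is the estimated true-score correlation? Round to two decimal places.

0.25

r_true = r_obs / √(r_xx · r_yy) = 0.17 / √(0.78 × 0.60) = 0.17 / √0.4680 = 0.17 / 0.6841 ≈ 0.25.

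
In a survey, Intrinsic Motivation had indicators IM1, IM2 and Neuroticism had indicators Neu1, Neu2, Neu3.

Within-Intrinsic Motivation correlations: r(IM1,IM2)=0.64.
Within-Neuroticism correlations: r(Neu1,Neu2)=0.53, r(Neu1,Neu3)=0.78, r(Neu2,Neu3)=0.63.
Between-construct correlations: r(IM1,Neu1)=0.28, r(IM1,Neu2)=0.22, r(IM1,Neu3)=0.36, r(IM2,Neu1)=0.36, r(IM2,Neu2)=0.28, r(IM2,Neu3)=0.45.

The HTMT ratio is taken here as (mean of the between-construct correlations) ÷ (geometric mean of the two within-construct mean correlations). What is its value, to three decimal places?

Between-construct mean = 1.95/6 = 0.3250.
Mean within-IM = 0.64/1 = 0.6400; mean within-Neu = 1.94/3 = 0.6467.
Geometric mean = √(0.6400 × 0.6467) = 0.6433.
HTMT = 0.3250 / 0.6433 = 0.505.

0.505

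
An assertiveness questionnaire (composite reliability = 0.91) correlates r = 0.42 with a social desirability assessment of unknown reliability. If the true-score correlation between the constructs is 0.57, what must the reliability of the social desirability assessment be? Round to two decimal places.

r_true = r_obs / √(r_xx · r_yy) ⇒ 0.57 = 0.42 / √(0.91 · r_yy).
√(0.91 · r_yy) = 0.42 / 0.57 = 0.7368; 0.91 · r_yy = 0.5429; r_yy = 0.5429 / 0.91 ≈ 0.60.

0.60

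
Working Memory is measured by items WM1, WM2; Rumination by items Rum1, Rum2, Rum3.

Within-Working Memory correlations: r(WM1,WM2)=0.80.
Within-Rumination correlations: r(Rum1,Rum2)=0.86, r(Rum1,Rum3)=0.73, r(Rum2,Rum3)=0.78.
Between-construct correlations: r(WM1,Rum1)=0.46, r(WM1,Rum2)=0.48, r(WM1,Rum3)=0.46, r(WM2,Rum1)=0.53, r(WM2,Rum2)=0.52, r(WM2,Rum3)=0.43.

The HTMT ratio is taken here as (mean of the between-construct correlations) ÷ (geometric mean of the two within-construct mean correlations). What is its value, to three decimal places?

Mean heterotrait r = 2.88/6 = 0.4800.
Mean within-WM = 0.80/1 = 0.8000; mean within-Rum = 2.37/3 = 0.7900.
Geometric mean = √(0.8000 × 0.7900) = 0.7950.
HTMT = 0.4800 / 0.7950 = 0.604.

0.604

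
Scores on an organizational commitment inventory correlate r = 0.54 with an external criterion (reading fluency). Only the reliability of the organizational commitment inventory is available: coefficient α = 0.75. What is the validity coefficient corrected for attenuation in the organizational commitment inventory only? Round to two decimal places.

0.62

Single correction: r_c = r_obs / √r_xx = 0.54 / √0.75 = 0.54 / 0.8660 ≈ 0.62.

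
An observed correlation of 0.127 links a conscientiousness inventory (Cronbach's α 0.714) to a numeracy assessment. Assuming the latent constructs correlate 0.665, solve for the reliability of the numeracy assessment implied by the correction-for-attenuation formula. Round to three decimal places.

r_true = r_obs / √(r_xx · r_yy) ⇒ 0.665 = 0.127 / √(0.714 · r_yy).
√(0.714 · r_yy) = 0.127 / 0.665 = 0.1910; 0.714 · r_yy = 0.0365; r_yy = 0.0365 / 0.714 ≈ 0.051.

0.051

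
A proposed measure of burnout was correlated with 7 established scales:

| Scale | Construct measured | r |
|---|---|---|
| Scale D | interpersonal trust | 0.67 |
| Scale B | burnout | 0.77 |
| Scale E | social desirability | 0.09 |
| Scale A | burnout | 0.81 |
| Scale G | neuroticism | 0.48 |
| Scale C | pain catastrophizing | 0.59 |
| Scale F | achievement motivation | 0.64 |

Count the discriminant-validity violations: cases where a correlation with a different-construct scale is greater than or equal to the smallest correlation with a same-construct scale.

0

Convergent (same construct = burnout): Scale B, Scale A.
Smallest convergent = 0.77. Discriminant values: 0.67, 0.09, 0.48, 0.59, 0.64; count ≥ 0.77 → 0.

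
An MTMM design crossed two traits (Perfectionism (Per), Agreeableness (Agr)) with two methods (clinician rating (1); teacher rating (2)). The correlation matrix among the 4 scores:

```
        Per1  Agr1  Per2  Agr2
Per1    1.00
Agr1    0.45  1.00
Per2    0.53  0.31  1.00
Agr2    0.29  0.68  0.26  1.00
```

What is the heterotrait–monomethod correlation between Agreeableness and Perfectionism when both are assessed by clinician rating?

0.45

Different traits, same method: r(Agr1, Per1) = 0.45.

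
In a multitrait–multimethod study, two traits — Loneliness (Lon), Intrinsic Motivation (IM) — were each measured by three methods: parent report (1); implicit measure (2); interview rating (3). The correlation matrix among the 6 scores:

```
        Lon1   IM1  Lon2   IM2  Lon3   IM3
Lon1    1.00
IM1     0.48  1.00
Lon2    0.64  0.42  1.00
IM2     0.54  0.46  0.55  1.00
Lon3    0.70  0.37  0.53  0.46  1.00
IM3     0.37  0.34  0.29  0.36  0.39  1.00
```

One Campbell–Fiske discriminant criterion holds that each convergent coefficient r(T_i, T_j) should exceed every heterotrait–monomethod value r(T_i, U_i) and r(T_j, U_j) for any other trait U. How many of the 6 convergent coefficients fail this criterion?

4

Each convergent coefficient versus the relevant comparison correlations:
Lon (methods 1·2): 0.64 vs {0.48, 0.55} → pass.
Lon (methods 1·3): 0.70 vs {0.48, 0.39} → pass.
Lon (methods 2·3): 0.53 vs {0.55, 0.39} → fail.
IM (methods 1·2): 0.46 vs {0.48, 0.55} → fail.
IM (methods 1·3): 0.34 vs {0.48, 0.39} → fail.
IM (methods 2·3): 0.36 vs {0.55, 0.39} → fail.
4 of 6 fail.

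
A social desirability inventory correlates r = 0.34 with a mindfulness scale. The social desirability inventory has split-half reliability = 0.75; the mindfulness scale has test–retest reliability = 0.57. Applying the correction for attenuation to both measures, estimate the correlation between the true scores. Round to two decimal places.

r_true = r_obs / √(r_xx · r_yy) = 0.34 / √(0.75 × 0.57) = 0.34 / √0.4275 = 0.34 / 0.6538 ≈ 0.52.

0.52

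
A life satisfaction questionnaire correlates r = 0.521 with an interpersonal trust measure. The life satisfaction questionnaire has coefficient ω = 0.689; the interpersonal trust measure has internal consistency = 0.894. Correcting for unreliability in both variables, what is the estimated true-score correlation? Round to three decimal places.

r_true = r_obs / √(r_xx · r_yy) = 0.521 / √(0.689 × 0.894) = 0.521 / √0.615966 = 0.521 / 0.7848 ≈ 0.664.

0.664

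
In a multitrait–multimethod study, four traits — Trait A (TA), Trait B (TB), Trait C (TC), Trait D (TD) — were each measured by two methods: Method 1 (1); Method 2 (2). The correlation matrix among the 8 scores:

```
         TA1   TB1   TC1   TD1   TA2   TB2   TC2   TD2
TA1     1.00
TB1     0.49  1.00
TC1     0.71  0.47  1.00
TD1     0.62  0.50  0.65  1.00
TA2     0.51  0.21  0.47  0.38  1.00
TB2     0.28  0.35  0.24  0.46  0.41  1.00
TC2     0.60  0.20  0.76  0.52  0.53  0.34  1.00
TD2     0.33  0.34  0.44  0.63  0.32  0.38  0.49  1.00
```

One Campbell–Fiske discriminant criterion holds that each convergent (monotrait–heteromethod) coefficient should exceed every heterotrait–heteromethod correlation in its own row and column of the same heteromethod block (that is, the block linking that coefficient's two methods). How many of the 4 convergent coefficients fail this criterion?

Convergent coefficients and their comparison sets:
TA (methods 1·2): 0.51 vs {0.28, 0.21, 0.60, 0.47, 0.33, 0.38} → fail.
TB (methods 1·2): 0.35 vs {0.21, 0.28, 0.20, 0.24, 0.34, 0.46} → fail.
TC (methods 1·2): 0.76 vs {0.47, 0.60, 0.24, 0.20, 0.44, 0.52} → pass.
TD (methods 1·2): 0.63 vs {0.38, 0.33, 0.46, 0.34, 0.52, 0.44} → pass.
2 of 4 fail.

2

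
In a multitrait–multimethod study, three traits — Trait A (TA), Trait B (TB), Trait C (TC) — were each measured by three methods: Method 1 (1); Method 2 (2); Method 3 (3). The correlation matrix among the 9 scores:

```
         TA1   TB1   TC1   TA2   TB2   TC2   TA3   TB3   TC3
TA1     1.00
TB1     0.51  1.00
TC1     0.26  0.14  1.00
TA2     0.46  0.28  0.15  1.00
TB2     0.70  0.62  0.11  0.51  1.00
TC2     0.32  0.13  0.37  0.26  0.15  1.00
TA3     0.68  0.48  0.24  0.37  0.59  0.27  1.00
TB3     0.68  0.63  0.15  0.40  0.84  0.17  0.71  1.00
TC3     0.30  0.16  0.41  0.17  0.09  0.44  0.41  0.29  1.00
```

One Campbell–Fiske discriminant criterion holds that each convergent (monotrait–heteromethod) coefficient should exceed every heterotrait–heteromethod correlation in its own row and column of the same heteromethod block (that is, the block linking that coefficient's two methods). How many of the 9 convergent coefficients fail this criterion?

5

Each convergent coefficient versus the relevant comparison correlations:
TA (methods 1·2): 0.46 vs {0.70, 0.28, 0.32, 0.15} → fail.
TA (methods 1·3): 0.68 vs {0.68, 0.48, 0.30, 0.24} → fail.
TA (methods 2·3): 0.37 vs {0.40, 0.59, 0.17, 0.27} → fail.
TB (methods 1·2): 0.62 vs {0.28, 0.70, 0.13, 0.11} → fail.
TB (methods 1·3): 0.63 vs {0.48, 0.68, 0.16, 0.15} → fail.
TB (methods 2·3): 0.84 vs {0.59, 0.40, 0.09, 0.17} → pass.
TC (methods 1·2): 0.37 vs {0.15, 0.32, 0.11, 0.13} → pass.
TC (methods 1·3): 0.41 vs {0.24, 0.30, 0.15, 0.16} → pass.
TC (methods 2·3): 0.44 vs {0.27, 0.17, 0.17, 0.09} → pass.
5 of 9 fail.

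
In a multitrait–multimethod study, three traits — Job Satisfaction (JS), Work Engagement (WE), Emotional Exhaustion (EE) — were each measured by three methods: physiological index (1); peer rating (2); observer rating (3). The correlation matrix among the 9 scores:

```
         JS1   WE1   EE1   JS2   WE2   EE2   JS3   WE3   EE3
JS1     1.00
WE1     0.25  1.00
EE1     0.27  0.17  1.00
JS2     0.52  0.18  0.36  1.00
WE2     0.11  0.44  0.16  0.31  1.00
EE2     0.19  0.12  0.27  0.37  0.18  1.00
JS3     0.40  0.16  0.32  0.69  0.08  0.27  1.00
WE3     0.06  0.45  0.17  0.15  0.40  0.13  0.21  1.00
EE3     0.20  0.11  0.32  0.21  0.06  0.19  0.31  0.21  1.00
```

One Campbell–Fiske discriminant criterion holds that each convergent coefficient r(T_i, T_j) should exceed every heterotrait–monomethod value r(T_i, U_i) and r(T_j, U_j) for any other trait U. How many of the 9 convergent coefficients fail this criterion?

2

Each convergent coefficient versus the relevant comparison correlations:
JS (methods 1·2): 0.52 vs {0.25, 0.31, 0.27, 0.37} → pass.
JS (methods 1·3): 0.40 vs {0.25, 0.21, 0.27, 0.31} → pass.
JS (methods 2·3): 0.69 vs {0.31, 0.21, 0.37, 0.31} → pass.
WE (methods 1·2): 0.44 vs {0.25, 0.31, 0.17, 0.18} → pass.
WE (methods 1·3): 0.45 vs {0.25, 0.21, 0.17, 0.21} → pass.
WE (methods 2·3): 0.40 vs {0.31, 0.21, 0.18, 0.21} → pass.
EE (methods 1·2): 0.27 vs {0.27, 0.37, 0.17, 0.18} → fail.
EE (methods 1·3): 0.32 vs {0.27, 0.31, 0.17, 0.21} → pass.
EE (methods 2·3): 0.19 vs {0.37, 0.31, 0.18, 0.21} → fail.
2 of 9 fail.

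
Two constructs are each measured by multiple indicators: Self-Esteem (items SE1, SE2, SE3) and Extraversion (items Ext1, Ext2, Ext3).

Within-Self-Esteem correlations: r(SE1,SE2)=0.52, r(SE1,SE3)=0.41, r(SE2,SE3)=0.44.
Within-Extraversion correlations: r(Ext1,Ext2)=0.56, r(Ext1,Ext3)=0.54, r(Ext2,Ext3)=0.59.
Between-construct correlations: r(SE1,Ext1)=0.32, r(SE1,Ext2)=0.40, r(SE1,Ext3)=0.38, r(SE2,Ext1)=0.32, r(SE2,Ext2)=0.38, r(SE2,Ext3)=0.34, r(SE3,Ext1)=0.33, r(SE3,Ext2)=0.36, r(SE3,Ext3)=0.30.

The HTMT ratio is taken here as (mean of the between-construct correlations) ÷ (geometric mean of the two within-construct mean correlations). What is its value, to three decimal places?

0.686

Mean between = 3.13/9 = 0.3478.
Mean within-SE = 1.37/3 = 0.4567; mean within-Ext = 1.69/3 = 0.5633.
Geometric mean = √(0.4567 × 0.5633) = 0.5072.
HTMT = 0.3478 / 0.5072 = 0.686.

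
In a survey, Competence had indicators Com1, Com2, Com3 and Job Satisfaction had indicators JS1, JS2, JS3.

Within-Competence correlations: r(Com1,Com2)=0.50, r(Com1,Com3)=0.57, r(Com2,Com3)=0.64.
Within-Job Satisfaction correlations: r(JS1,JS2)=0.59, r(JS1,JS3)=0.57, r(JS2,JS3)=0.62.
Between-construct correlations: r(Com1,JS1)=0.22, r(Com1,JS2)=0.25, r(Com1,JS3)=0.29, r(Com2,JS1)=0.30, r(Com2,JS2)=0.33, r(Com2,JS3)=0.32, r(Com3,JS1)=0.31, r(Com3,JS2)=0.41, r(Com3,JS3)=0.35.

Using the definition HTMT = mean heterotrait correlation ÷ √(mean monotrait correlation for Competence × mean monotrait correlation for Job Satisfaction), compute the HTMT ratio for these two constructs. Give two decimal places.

Mean between = 2.78/9 = 0.3089.
Mean within-Com = 1.71/3 = 0.5700; mean within-JS = 1.78/3 = 0.5933.
Geometric mean = √(0.5700 × 0.5933) = 0.5815.
HTMT = 0.3089 / 0.5815 = 0.53.

0.53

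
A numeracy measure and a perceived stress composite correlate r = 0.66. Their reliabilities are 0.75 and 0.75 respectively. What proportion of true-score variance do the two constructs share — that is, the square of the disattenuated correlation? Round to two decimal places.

Disattenuated r = 0.66 / √(0.75 × 0.75) = 0.66 / 0.7500 = 0.8800.
Shared true-score variance = 0.8800² = 0.7744 ≈ 0.77.

0.77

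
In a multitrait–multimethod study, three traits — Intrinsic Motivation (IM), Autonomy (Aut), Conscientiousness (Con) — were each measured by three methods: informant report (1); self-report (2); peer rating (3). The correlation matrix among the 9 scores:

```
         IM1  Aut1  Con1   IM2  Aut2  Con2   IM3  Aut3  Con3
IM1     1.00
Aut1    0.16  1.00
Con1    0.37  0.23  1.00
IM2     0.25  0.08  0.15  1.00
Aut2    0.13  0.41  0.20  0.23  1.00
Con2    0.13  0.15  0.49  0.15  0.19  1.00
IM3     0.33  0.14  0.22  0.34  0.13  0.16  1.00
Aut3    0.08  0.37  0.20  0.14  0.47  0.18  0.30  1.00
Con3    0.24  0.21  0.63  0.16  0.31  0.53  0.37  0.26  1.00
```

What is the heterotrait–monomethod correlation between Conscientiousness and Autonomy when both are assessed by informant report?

Different traits, same method: r(Con1, Aut1) = 0.23.

0.23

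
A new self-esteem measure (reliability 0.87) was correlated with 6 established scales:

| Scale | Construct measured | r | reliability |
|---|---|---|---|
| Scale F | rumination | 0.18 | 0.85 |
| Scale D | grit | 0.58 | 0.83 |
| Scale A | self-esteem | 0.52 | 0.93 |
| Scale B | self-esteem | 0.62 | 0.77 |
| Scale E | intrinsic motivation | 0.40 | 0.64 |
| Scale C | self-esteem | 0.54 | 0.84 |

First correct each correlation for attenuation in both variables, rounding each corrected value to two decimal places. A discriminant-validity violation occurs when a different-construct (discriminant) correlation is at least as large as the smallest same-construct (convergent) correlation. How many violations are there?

Disattenuated r (r / √(r_scale · r_new)):
  Scale F (disc): 0.18 / √(0.85·0.87) = 0.21
  Scale D (disc): 0.58 / √(0.83·0.87) = 0.68
  Scale A (conv): 0.52 / √(0.93·0.87) = 0.58
  Scale B (conv): 0.62 / √(0.77·0.87) = 0.76
  Scale E (disc): 0.40 / √(0.64·0.87) = 0.54
  Scale C (conv): 0.54 / √(0.84·0.87) = 0.63
Smallest convergent = 0.58. Discriminant values: 0.21, 0.68, 0.54; count ≥ 0.58 → 1.

1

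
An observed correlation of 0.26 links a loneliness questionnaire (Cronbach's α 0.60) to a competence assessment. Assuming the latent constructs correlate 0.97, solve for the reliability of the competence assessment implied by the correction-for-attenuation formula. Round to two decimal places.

r_true = r_obs / √(r_xx · r_yy) ⇒ 0.97 = 0.26 / √(0.60 · r_yy).
√(0.60 · r_yy) = 0.26 / 0.97 = 0.2680; 0.60 · r_yy = 0.0718; r_yy = 0.0718 / 0.60 ≈ 0.12.

0.12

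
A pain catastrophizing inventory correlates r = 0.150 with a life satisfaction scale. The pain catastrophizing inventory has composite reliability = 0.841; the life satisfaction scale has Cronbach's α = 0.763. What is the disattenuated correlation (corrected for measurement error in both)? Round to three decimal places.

0.187

r_true = r_obs / √(r_xx · r_yy) = 0.150 / √(0.841 × 0.763) = 0.150 / √0.641683 = 0.150 / 0.8011 ≈ 0.187.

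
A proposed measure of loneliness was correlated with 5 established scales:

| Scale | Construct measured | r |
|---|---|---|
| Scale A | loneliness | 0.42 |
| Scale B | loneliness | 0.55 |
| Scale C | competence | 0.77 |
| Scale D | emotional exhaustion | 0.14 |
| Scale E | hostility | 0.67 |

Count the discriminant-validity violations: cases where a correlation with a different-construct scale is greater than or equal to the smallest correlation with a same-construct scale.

Convergent (same construct = loneliness): Scale A, Scale B.
Smallest convergent = 0.42. Discriminant values: 0.77, 0.14, 0.67; count ≥ 0.42 → 2.

2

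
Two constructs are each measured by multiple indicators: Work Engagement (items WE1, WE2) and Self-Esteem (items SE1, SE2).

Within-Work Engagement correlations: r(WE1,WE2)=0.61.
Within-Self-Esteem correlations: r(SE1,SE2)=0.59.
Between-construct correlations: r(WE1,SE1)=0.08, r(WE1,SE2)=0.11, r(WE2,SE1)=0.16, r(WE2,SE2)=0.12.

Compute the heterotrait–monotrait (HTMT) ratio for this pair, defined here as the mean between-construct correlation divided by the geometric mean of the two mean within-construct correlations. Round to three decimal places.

Mean between = 0.47/4 = 0.1175.
Mean within-WE = 0.61/1 = 0.6100; mean within-SE = 0.59/1 = 0.5900.
Geometric mean = √(0.6100 × 0.5900) = 0.5999.
HTMT = 0.1175 / 0.5999 = 0.196.

0.196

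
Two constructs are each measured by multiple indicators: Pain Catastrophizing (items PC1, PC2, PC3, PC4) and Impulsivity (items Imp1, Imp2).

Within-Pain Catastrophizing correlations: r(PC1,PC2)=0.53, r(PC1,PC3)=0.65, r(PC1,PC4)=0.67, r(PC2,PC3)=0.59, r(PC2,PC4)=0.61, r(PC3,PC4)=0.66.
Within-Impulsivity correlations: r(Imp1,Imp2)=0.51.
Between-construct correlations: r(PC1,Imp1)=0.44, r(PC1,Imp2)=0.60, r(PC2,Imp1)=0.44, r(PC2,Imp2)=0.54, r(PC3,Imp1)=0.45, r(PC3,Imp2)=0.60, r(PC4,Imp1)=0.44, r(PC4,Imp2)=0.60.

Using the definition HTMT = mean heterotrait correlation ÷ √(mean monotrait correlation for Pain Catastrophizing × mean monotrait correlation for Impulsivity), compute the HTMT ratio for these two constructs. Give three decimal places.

0.915

Mean heterotrait r = 4.11/8 = 0.5138.
Mean within-PC = 3.71/6 = 0.6183; mean within-Imp = 0.51/1 = 0.5100.
Geometric mean = √(0.6183 × 0.5100) = 0.5615.
HTMT = 0.5138 / 0.5615 = 0.915.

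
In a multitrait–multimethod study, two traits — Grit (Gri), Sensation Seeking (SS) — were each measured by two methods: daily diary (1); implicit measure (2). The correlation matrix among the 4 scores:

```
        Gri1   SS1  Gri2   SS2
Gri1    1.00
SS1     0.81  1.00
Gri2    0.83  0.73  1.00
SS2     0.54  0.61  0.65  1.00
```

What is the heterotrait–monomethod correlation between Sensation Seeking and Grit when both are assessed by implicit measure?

0.65

Different traits, same method: r(SS2, Gri2) = 0.65.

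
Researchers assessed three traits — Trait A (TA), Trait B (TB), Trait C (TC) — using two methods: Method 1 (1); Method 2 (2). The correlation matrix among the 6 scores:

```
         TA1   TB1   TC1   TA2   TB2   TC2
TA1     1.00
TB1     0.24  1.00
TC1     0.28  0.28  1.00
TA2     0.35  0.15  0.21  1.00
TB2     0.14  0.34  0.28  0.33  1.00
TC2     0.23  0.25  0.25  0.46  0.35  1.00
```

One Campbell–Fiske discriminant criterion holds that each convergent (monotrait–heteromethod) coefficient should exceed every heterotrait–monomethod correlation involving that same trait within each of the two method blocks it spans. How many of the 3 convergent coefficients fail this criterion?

Each convergent coefficient versus the relevant comparison correlations:
TA (methods 1·2): 0.35 vs {0.24, 0.33, 0.28, 0.46} → fail.
TB (methods 1·2): 0.34 vs {0.24, 0.33, 0.28, 0.35} → fail.
TC (methods 1·2): 0.25 vs {0.28, 0.46, 0.28, 0.35} → fail.
3 of 3 fail.

3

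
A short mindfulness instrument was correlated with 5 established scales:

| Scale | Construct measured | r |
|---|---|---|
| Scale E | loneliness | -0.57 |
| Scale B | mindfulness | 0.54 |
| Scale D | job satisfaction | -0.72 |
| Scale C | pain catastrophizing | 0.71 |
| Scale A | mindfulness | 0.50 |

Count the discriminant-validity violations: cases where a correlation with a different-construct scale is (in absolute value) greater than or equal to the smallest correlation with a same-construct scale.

Convergent (same construct = mindfulness): Scale B, Scale A.
Smallest convergent = 0.50. Discriminant |r|: 0.57, 0.72, 0.71; count ≥ 0.50 → 3.

3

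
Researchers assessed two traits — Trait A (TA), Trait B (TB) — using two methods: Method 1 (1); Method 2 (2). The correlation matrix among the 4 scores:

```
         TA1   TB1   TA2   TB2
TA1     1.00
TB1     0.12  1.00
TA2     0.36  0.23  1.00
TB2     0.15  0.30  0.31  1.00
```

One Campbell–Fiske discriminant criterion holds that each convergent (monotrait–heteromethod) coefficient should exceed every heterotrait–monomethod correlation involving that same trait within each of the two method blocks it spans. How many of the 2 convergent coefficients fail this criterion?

1

Convergent coefficients and their comparison sets:
TA (methods 1·2): 0.36 vs {0.12, 0.31} → pass.
TB (methods 1·2): 0.30 vs {0.12, 0.31} → fail.
1 of 2 fail.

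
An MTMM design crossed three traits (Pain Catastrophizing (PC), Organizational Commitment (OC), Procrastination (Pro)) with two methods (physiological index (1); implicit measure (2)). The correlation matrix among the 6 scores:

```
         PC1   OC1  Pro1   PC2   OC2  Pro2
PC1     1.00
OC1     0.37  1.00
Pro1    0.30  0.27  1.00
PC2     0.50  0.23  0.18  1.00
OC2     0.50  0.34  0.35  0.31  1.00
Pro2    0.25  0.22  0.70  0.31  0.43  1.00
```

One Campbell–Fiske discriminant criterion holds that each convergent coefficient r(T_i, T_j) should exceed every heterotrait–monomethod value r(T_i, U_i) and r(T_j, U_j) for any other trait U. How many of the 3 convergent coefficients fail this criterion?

Convergent coefficients and their comparison sets:
PC (methods 1·2): 0.50 vs {0.37, 0.31, 0.30, 0.31} → pass.
OC (methods 1·2): 0.34 vs {0.37, 0.31, 0.27, 0.43} → fail.
Pro (methods 1·2): 0.70 vs {0.30, 0.31, 0.27, 0.43} → pass.
1 of 3 fail.

1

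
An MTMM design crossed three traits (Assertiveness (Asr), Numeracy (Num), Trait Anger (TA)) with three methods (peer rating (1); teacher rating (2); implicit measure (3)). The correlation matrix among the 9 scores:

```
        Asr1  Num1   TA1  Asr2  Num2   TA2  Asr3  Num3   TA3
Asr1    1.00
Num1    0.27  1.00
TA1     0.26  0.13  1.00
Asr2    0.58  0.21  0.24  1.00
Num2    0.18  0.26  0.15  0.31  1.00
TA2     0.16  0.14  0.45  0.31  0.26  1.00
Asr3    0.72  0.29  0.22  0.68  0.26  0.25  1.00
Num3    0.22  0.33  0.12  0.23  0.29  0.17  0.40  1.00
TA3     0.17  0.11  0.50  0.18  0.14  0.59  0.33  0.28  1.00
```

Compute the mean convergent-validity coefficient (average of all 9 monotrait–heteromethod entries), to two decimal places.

0.49

Convergent values: 0.58, 0.72, 0.68, 0.26, 0.33, 0.29, 0.45, 0.50, 0.59; mean = 4.40/9 = 0.49.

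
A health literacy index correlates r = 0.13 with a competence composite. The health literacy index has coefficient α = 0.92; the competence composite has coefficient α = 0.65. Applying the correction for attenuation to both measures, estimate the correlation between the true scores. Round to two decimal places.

0.17

r_true = r_obs / √(r_xx · r_yy) = 0.13 / √(0.92 × 0.65) = 0.13 / √0.5980 = 0.13 / 0.7733 ≈ 0.17.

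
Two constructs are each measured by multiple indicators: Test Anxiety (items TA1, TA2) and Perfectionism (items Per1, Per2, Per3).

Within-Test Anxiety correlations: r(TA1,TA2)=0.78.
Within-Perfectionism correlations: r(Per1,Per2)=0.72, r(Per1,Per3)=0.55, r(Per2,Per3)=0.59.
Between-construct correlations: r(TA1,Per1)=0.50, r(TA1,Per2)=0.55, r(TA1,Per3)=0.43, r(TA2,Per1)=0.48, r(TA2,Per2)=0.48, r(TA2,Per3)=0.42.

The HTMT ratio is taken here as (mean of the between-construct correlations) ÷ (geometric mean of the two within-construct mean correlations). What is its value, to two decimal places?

0.69

Between-construct mean = 2.86/6 = 0.4767.
Mean within-TA = 0.78/1 = 0.7800; mean within-Per = 1.86/3 = 0.6200.
Geometric mean = √(0.7800 × 0.6200) = 0.6954.
HTMT = 0.4767 / 0.6954 = 0.69.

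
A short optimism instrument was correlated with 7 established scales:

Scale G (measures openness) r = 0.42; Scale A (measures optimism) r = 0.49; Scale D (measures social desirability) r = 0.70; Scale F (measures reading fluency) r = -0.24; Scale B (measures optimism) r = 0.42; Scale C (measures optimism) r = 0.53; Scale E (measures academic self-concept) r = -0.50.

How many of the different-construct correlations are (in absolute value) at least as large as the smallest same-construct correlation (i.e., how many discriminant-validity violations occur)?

3

Convergent (same construct = optimism): Scale A, Scale B, Scale C.
Smallest convergent = 0.42. Discriminant |r|: 0.42, 0.70, 0.24, 0.50; count ≥ 0.42 → 3.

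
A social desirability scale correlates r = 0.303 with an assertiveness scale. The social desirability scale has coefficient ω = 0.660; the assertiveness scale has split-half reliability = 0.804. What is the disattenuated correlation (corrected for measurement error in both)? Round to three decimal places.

r_true = r_obs / √(r_xx · r_yy) = 0.303 / √(0.660 × 0.804) = 0.303 / √0.530640 = 0.303 / 0.7285 ≈ 0.416.

0.416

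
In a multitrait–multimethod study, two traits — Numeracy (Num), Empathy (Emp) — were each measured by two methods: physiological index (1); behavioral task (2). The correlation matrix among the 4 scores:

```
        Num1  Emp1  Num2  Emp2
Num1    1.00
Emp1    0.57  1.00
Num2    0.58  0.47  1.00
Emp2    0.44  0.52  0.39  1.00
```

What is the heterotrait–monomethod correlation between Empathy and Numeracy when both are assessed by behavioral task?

Different traits, same method: r(Emp2, Num2) = 0.39.

0.39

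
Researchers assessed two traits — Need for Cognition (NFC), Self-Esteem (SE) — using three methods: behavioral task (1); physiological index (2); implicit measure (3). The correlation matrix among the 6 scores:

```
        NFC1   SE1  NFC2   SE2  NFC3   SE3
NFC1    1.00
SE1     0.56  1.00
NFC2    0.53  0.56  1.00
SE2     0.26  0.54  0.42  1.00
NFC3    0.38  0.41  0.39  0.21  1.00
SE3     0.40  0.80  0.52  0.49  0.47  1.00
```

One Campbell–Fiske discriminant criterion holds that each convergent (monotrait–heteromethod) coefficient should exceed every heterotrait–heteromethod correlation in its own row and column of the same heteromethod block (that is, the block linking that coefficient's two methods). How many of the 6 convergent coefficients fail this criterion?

Checking each validity diagonal entry against its comparison values:
NFC (methods 1·2): 0.53 vs {0.26, 0.56} → fail.
NFC (methods 1·3): 0.38 vs {0.40, 0.41} → fail.
NFC (methods 2·3): 0.39 vs {0.52, 0.21} → fail.
SE (methods 1·2): 0.54 vs {0.56, 0.26} → fail.
SE (methods 1·3): 0.80 vs {0.41, 0.40} → pass.
SE (methods 2·3): 0.49 vs {0.21, 0.52} → fail.
5 of 6 fail.

5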